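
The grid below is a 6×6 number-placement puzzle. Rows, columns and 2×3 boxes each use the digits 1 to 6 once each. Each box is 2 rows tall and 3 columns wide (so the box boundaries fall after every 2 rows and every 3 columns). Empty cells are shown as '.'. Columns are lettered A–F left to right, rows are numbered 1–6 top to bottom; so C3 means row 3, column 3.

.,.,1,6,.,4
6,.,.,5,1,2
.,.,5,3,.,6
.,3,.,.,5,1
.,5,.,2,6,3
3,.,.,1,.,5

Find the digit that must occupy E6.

4

B1 = 2: row 1 has {1,4,6}; col 2 has {3,5}; box has {1,6} → only 2 remains.
E1 = 3: row 1 has {1,2,4,6}; col 5 has {1,5,6}; box has {1,2,4,5,6} → only 3 remains.
B2 = 4: row 2 has {1,2,5,6}; col 2 has {2,3,5}; box has {1,2,6} → only 4 remains.
C2 = 3: row 2 has {1,2,4,5,6}; col 3 has {1,5}; box has {1,2,4,6} → only 3 remains.
B3 = 1: row 3 has {3,5,6}; col 2 has {2,3,4,5}; box has {3,5} → only 1 remains.
D4 = 4: row 4 has {1,3,5}; col 4 has {1,2,3,5,6}; box has {1,3,5,6} → only 4 remains.
C5 = 4: row 5 has {2,3,5,6}; col 3 has {1,3,5}; box has {3,5} → only 4 remains.
B6 = 6: row 6 has {1,3,5}; col 2 has {1,2,3,4,5}; box has {3,4,5} → only 6 remains.
C6 = 2: row 6 has {1,3,5,6}; col 3 has {1,3,4,5}; box has {3,4,5,6} → only 2 remains.
E6 = 4: row 6 has {1,2,3,5,6}; col 5 has {1,3,5,6}; box has {1,2,3,5,6} → only 4 remains.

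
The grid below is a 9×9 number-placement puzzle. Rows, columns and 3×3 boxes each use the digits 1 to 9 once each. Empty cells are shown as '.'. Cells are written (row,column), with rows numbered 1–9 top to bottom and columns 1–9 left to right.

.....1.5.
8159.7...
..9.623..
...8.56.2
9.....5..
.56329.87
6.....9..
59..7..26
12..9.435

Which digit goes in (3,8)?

1

(1,4) = 4 (sole candidate).
(2,5) = 3 (sole candidate).
(2,7) = 2 (sole candidate).
(2,9) = 4 (sole candidate).
(3,4) = 5 (sole candidate).
(6,1) = 4 (sole candidate).
(6,7) = 1 (sole candidate).
(8,4) = 1 (sole candidate).
(8,7) = 8 (sole candidate).
(9,4) = 6 (sole candidate).
(9,6) = 8 (sole candidate).
(1,5) = 8 (sole candidate).
(1,7) = 7 (sole candidate).
(1,9) = 9 (sole candidate).
(2,8) = 6 (sole candidate).
(3,1) = 7 (sole candidate).
(3,2) = 4 (sole candidate).
(3,8) = 1: row 3 has {2,3,4,5,6,7,9}; col 8 has {2,3,5,6,8}; box has {2,3,4,5,6,7,9} → only 1 remains.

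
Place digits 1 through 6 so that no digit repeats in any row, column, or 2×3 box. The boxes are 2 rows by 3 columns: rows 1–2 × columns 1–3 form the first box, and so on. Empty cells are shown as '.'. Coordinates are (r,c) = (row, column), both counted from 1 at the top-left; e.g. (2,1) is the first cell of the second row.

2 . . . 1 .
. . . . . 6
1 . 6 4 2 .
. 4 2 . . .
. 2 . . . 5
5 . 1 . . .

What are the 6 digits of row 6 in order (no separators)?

531642

(3,6) = 3 (sole candidate).
(4,1) = 3 (sole candidate).
(4,6) = 1 (sole candidate).
(1,6) = 4 (sole candidate).
(2,1) = 4 (sole candidate).
(3,2) = 5 (sole candidate).
(5,1) = 6 (sole candidate).
(6,2) = 3: row 6 has {1,5}; col 2 has {2,4,5}; box has {1,2,5,6} → only 3 remains.
(6,6) = 2: row 6 has {1,3,5}; col 6 has {1,3,4,5,6}; box has {5} → only 2 remains.
(1,2) = 6 (sole candidate).
(2,2) = 1 (sole candidate).
(5,3) = 4 (sole candidate).
(5,5) = 3 (sole candidate).
(6,4) = 6: row 6 has {1,2,3,5}; col 4 has {4}; box has {2,3,5} → only 6 remains.
(6,5) = 4: row 6 has {1,2,3,5,6}; col 5 has {1,2,3}; box has {2,3,5,6} → only 4 remains.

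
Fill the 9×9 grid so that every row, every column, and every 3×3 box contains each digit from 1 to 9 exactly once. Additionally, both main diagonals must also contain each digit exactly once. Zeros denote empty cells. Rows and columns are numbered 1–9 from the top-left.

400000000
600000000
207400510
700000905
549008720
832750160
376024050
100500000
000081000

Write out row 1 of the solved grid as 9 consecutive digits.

row 4, column 3 = 1: row 4 has {5,7,9}; col 3 has {2,6,7,9}; box has {2,3,4,5,7,8,9} → only 1 remains.
row 5, column 9 = 3: row 5 has {2,4,5,7,8,9}; col 9 has {5}; box has {1,2,5,6,7,9} → only 3 remains.
row 6, column 6 = 9: row 6 has {1,2,3,5,6,7,8}; col 6 has {1,4,8}; box has {5,7,8}; main diagonal has {4,7} → only 9 remains.
row 6, column 9 = 4: row 6 has {1,2,3,5,6,7,8,9}; col 9 has {3,5}; box has {1,2,3,5,6,7,9} → only 4 remains.
row 7, column 4 = 9: row 7 has {2,3,4,5,6,7}; col 4 has {4,5,7}; box has {1,2,4,5,8} → only 9 remains.
row 7, column 7 = 8: row 7 has {2,3,4,5,6,7,9}; col 7 has {1,5,7,9}; box has {5}; main diagonal has {4,7,9} → only 8 remains.
row 7, column 9 = 1: row 7 has {2,3,4,5,6,7,8,9}; col 9 has {3,4,5}; box has {5,8} → only 1 remains.
row 8, column 8 = 3: row 8 has {1,5}; col 8 has {1,2,5,6}; box has {1,5,8}; main diagonal has {4,7,8,9} → only 3 remains.
row 9, column 1 = 9: row 9 has {1,8}; col 1 has {1,2,3,4,5,6,7,8}; box has {1,3,6,7}; anti-diagonal has {5,6,7} → only 9 remains.
row 4, column 2 = 6: row 4 has {1,5,7,9}; col 2 has {3,4,7}; box has {1,2,3,4,5,7,8,9} → only 6 remains.
row 4, column 4 = 2: row 4 has {1,5,6,7,9}; col 4 has {4,5,7,9}; box has {5,7,8,9}; main diagonal has {3,4,7,8,9} → only 2 remains.
row 4, column 6 = 3: row 4 has {1,2,5,6,7,9}; col 6 has {1,4,8,9}; box has {2,5,7,8,9}; anti-diagonal has {5,6,7,9} → only 3 remains.
row 4, column 8 = 8: row 4 has {1,2,3,5,6,7,9}; col 8 has {1,2,3,5,6}; box has {1,2,3,4,5,6,7,9} → only 8 remains.
row 5, column 5 = 1: row 5 has {2,3,4,5,7,8,9}; col 5 has {2,5,8}; box has {2,3,5,7,8,9}; main diagonal has {2,3,4,7,8,9}; anti-diagonal has {3,5,6,7,9} → only 1 remains.
row 9, column 9 = 6: row 9 has {1,8,9}; col 9 has {1,3,4,5}; box has {1,3,5,8}; main diagonal has {1,2,3,4,7,8,9} → only 6 remains.
row 2, column 2 = 5: row 2 has {6}; col 2 has {3,4,6,7}; box has {2,4,6,7}; main diagonal has {1,2,3,4,6,7,8,9} → only 5 remains.
row 2, column 8 = 4: row 2 has {5,6}; col 8 has {1,2,3,5,6,8}; box has {1,5}; anti-diagonal has {1,3,5,6,7,9} → only 4 remains.
row 3, column 6 = 6: row 3 has {1,2,4,5,7}; col 6 has {1,3,4,8,9}; box has {4} → only 6 remains.
row 4, column 5 = 4: row 4 has {1,2,3,5,6,7,8,9}; col 5 has {1,2,5,8}; box has {1,2,3,5,7,8,9} → only 4 remains.
row 5, column 4 = 6: row 5 has {1,2,3,4,5,7,8,9}; col 4 has {2,4,5,7,9}; box has {1,2,3,4,5,7,8,9} → only 6 remains.
row 8, column 6 = 7: row 8 has {1,3,5}; col 6 has {1,3,4,6,8,9}; box has {1,2,4,5,8,9} → only 7 remains.
row 9, column 2 = 2: row 9 has {1,6,8,9}; col 2 has {3,4,5,6,7}; box has {1,3,6,7,9} → only 2 remains.
row 9, column 4 = 3: row 9 has {1,2,6,8,9}; col 4 has {2,4,5,6,7,9}; box has {1,2,4,5,7,8,9} → only 3 remains.
row 9, column 7 = 4: row 9 has {1,2,3,6,8,9}; col 7 has {1,5,7,8,9}; box has {1,3,5,6,8} → only 4 remains.
row 9, column 8 = 7: row 9 has {1,2,3,4,6,8,9}; col 8 has {1,2,3,4,5,6,8}; box has {1,3,4,5,6,8} → only 7 remains.
row 1, column 8 = 9: row 1 has {4}; col 8 has {1,2,3,4,5,6,7,8}; box has {1,4,5} → only 9 remains.
row 2, column 6 = 2: row 2 has {4,5,6}; col 6 has {1,3,4,6,7,8,9}; box has {4,6} → only 2 remains.
row 2, column 7 = 3: row 2 has {2,4,5,6}; col 7 has {1,4,5,7,8,9}; box has {1,4,5,9} → only 3 remains.
row 3, column 9 = 8: row 3 has {1,2,4,5,6,7}; col 9 has {1,3,4,5,6}; box has {1,3,4,5,9} → only 8 remains.
row 8, column 2 = 8: row 8 has {1,3,5,7}; col 2 has {2,3,4,5,6,7}; box has {1,2,3,6,7,9}; anti-diagonal has {1,3,4,5,6,7,9} → only 8 remains.
row 8, column 3 = 4: row 8 has {1,3,5,7,8}; col 3 has {1,2,6,7,9}; box has {1,2,3,6,7,8,9} → only 4 remains.
row 8, column 5 = 6: row 8 has {1,3,4,5,7,8}; col 5 has {1,2,4,5,8}; box has {1,2,3,4,5,7,8,9} → only 6 remains.
row 8, column 7 = 2: row 8 has {1,3,4,5,6,7,8}; col 7 has {1,3,4,5,7,8,9}; box has {1,3,4,5,6,7,8} → only 2 remains.
row 8, column 9 = 9: row 8 has {1,2,3,4,5,6,7,8}; col 9 has {1,3,4,5,6,8}; box has {1,2,3,4,5,6,7,8} → only 9 remains.
row 9, column 3 = 5: row 9 has {1,2,3,4,6,7,8,9}; col 3 has {1,2,4,6,7,9}; box has {1,2,3,4,6,7,8,9} → only 5 remains.
row 1, column 2 = 1: row 1 has {4,9}; col 2 has {2,3,4,5,6,7,8}; box has {2,4,5,6,7} → only 1 remains.
row 1, column 4 = 8: row 1 has {1,4,9}; col 4 has {2,3,4,5,6,7,9}; box has {2,4,6} → only 8 remains.
row 1, column 6 = 5: row 1 has {1,4,8,9}; col 6 has {1,2,3,4,6,7,8,9}; box has {2,4,6,8} → only 5 remains.
row 1, column 7 = 6: row 1 has {1,4,5,8,9}; col 7 has {1,2,3,4,5,7,8,9}; box has {1,3,4,5,8,9} → only 6 remains.
row 1, column 9 = 2: row 1 has {1,4,5,6,8,9}; col 9 has {1,3,4,5,6,8,9}; box has {1,3,4,5,6,8,9}; anti-diagonal has {1,3,4,5,6,7,8,9} → only 2 remains.
row 2, column 3 = 8: row 2 has {2,3,4,5,6}; col 3 has {1,2,4,5,6,7,9}; box has {1,2,4,5,6,7} → only 8 remains.
row 2, column 4 = 1: row 2 has {2,3,4,5,6,8}; col 4 has {2,3,4,5,6,7,8,9}; box has {2,4,5,6,8} → only 1 remains.
row 2, column 9 = 7: row 2 has {1,2,3,4,5,6,8}; col 9 has {1,2,3,4,5,6,8,9}; box has {1,2,3,4,5,6,8,9} → only 7 remains.
row 3, column 2 = 9: row 3 has {1,2,4,5,6,7,8}; col 2 has {1,2,3,4,5,6,7,8}; box has {1,2,4,5,6,7,8} → only 9 remains.
row 3, column 5 = 3: row 3 has {1,2,4,5,6,7,8,9}; col 5 has {1,2,4,5,6,8}; box has {1,2,4,5,6,8} → only 3 remains.
row 1, column 3 = 3: row 1 has {1,2,4,5,6,8,9}; col 3 has {1,2,4,5,6,7,8,9}; box has {1,2,4,5,6,7,8,9} → only 3 remains.
row 1, column 5 = 7: row 1 has {1,2,3,4,5,6,8,9}; col 5 has {1,2,3,4,5,6,8}; box has {1,2,3,4,5,6,8} → only 7 remains.

413875692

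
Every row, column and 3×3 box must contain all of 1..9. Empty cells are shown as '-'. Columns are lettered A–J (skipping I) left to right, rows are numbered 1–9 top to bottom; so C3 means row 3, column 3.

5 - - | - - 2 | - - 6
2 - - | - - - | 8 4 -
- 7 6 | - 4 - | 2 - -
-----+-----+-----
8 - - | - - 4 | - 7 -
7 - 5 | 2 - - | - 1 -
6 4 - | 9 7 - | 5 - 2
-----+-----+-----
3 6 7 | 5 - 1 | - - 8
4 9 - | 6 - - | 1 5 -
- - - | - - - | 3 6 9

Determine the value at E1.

J4 = 3: row 4 has {4,7,8}; col 9 has {2,6,8,9}; box has {1,2,5,7} → only 3 remains.
B5 = 3: row 5 has {1,2,5,7}; col 2 has {4,6,7,9}; box has {4,5,6,7,8} → only 3 remains.
J5 = 4: row 5 has {1,2,3,5,7}; col 9 has {2,3,6,8,9}; box has {1,2,3,5,7} → only 4 remains.
C6 = 1: row 6 has {2,4,5,6,7,9}; col 3 has {5,6,7}; box has {3,4,5,6,7,8} → only 1 remains.
H6 = 8: row 6 has {1,2,4,5,6,7,9}; col 8 has {1,4,5,6,7}; box has {1,2,3,4,5,7} → only 8 remains.
G7 = 4: row 7 has {1,3,5,6,7,8}; col 7 has {1,2,3,5,8}; box has {1,3,5,6,8,9} → only 4 remains.
H7 = 2: row 7 has {1,3,4,5,6,7,8}; col 8 has {1,4,5,6,7,8}; box has {1,3,4,5,6,8,9} → only 2 remains.
J8 = 7: row 8 has {1,4,5,6,9}; col 9 has {2,3,4,6,8,9}; box has {1,2,3,4,5,6,8,9} → only 7 remains.
A9 = 1: row 9 has {3,6,9}; col 1 has {2,3,4,5,6,7,8}; box has {3,4,6,7,9} → only 1 remains.
B2 = 1: row 2 has {2,4,8}; col 2 has {3,4,6,7,9}; box has {2,5,6,7} → only 1 remains.
J2 = 5: row 2 has {1,2,4,8}; col 9 has {2,3,4,6,7,8,9}; box has {2,4,6,8} → only 5 remains.
A3 = 9: row 3 has {2,4,6,7}; col 1 has {1,2,3,4,5,6,7,8}; box has {1,2,5,6,7} → only 9 remains.
H3 = 3: row 3 has {2,4,6,7,9}; col 8 has {1,2,4,5,6,7,8}; box has {2,4,5,6,8} → only 3 remains.
J3 = 1: row 3 has {2,3,4,6,7,9}; col 9 has {2,3,4,5,6,7,8,9}; box has {2,3,4,5,6,8} → only 1 remains.
B4 = 2: row 4 has {3,4,7,8}; col 2 has {1,3,4,6,7,9}; box has {1,3,4,5,6,7,8} → only 2 remains.
C4 = 9: row 4 has {2,3,4,7,8}; col 3 has {1,5,6,7}; box has {1,2,3,4,5,6,7,8} → only 9 remains.
D4 = 1: row 4 has {2,3,4,7,8,9}; col 4 has {2,5,6,9}; box has {2,4,7,9} → only 1 remains.
G4 = 6: row 4 has {1,2,3,4,7,8,9}; col 7 has {1,2,3,4,5,8}; box has {1,2,3,4,5,7,8} → only 6 remains.
G5 = 9: row 5 has {1,2,3,4,5,7}; col 7 has {1,2,3,4,5,6,8}; box has {1,2,3,4,5,6,7,8} → only 9 remains.
F6 = 3: row 6 has {1,2,4,5,6,7,8,9}; col 6 has {1,2,4}; box has {1,2,4,7,9} → only 3 remains.
E7 = 9: row 7 has {1,2,3,4,5,6,7,8}; col 5 has {4,7}; box has {1,5,6} → only 9 remains.
F8 = 8: row 8 has {1,4,5,6,7,9}; col 6 has {1,2,3,4}; box has {1,5,6,9} → only 8 remains.
E9 = 2: row 9 has {1,3,6,9}; col 5 has {4,7,9}; box has {1,5,6,8,9} → only 2 remains.
F9 = 7: row 9 has {1,2,3,6,9}; col 6 has {1,2,3,4,8}; box has {1,2,5,6,8,9} → only 7 remains.
B1 = 8: row 1 has {2,5,6}; col 2 has {1,2,3,4,6,7,9}; box has {1,2,5,6,7,9} → only 8 remains.
G1 = 7: row 1 has {2,5,6,8}; col 7 has {1,2,3,4,5,6,8,9}; box has {1,2,3,4,5,6,8} → only 7 remains.
H1 = 9: row 1 has {2,5,6,7,8}; col 8 has {1,2,3,4,5,6,7,8}; box has {1,2,3,4,5,6,7,8} → only 9 remains.
C2 = 3: row 2 has {1,2,4,5,8}; col 3 has {1,5,6,7,9}; box has {1,2,5,6,7,8,9} → only 3 remains.
D2 = 7: row 2 has {1,2,3,4,5,8}; col 4 has {1,2,5,6,9}; box has {2,4} → only 7 remains.
E2 = 6: row 2 has {1,2,3,4,5,7,8}; col 5 has {2,4,7,9}; box has {2,4,7} → only 6 remains.
F2 = 9: row 2 has {1,2,3,4,5,6,7,8}; col 6 has {1,2,3,4,7,8}; box has {2,4,6,7} → only 9 remains.
D3 = 8: row 3 has {1,2,3,4,6,7,9}; col 4 has {1,2,5,6,7,9}; box has {2,4,6,7,9} → only 8 remains.
F3 = 5: row 3 has {1,2,3,4,6,7,8,9}; col 6 has {1,2,3,4,7,8,9}; box has {2,4,6,7,8,9} → only 5 remains.
E4 = 5: row 4 has {1,2,3,4,6,7,8,9}; col 5 has {2,4,6,7,9}; box has {1,2,3,4,7,9} → only 5 remains.
E5 = 8: row 5 has {1,2,3,4,5,7,9}; col 5 has {2,4,5,6,7,9}; box has {1,2,3,4,5,7,9} → only 8 remains.
F5 = 6: row 5 has {1,2,3,4,5,7,8,9}; col 6 has {1,2,3,4,5,7,8,9}; box has {1,2,3,4,5,7,8,9} → only 6 remains.
C8 = 2: row 8 has {1,4,5,6,7,8,9}; col 3 has {1,3,5,6,7,9}; box has {1,3,4,6,7,9} → only 2 remains.
E8 = 3: row 8 has {1,2,4,5,6,7,8,9}; col 5 has {2,4,5,6,7,8,9}; box has {1,2,5,6,7,8,9} → only 3 remains.
B9 = 5: row 9 has {1,2,3,6,7,9}; col 2 has {1,2,3,4,6,7,8,9}; box has {1,2,3,4,6,7,9} → only 5 remains.
C9 = 8: row 9 has {1,2,3,5,6,7,9}; col 3 has {1,2,3,5,6,7,9}; box has {1,2,3,4,5,6,7,9} → only 8 remains.
D9 = 4: row 9 has {1,2,3,5,6,7,8,9}; col 4 has {1,2,5,6,7,8,9}; box has {1,2,3,5,6,7,8,9} → only 4 remains.
C1 = 4: row 1 has {2,5,6,7,8,9}; col 3 has {1,2,3,5,6,7,8,9}; box has {1,2,3,5,6,7,8,9} → only 4 remains.
D1 = 3: row 1 has {2,4,5,6,7,8,9}; col 4 has {1,2,4,5,6,7,8,9}; box has {2,4,5,6,7,8,9} → only 3 remains.
E1 = 1: row 1 has {2,3,4,5,6,7,8,9}; col 5 has {2,3,4,5,6,7,8,9}; box has {2,3,4,5,6,7,8,9} → only 1 remains.

1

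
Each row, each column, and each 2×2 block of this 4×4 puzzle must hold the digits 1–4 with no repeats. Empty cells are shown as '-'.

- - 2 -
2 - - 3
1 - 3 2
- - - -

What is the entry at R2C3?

4

R3C2 = 4: row 3 has {1,2,3}; col 2 has {}; box has {1} → only 4 remains.
R4C1 = 3: row 4 has {}; col 1 has {1,2}; box has {1,4} → only 3 remains.
R4C2 = 2: row 4 has {3}; col 2 has {4}; box has {1,3,4} → only 2 remains.
R1C1 = 4: row 1 has {2}; col 1 has {1,2,3}; box has {2} → only 4 remains.
R1C4 = 1: row 1 has {2,4}; col 4 has {2,3}; box has {2,3} → only 1 remains.
R2C2 = 1: row 2 has {2,3}; col 2 has {2,4}; box has {2,4} → only 1 remains.
R2C3 = 4: row 2 has {1,2,3}; col 3 has {2,3}; box has {1,2,3} → only 4 remains.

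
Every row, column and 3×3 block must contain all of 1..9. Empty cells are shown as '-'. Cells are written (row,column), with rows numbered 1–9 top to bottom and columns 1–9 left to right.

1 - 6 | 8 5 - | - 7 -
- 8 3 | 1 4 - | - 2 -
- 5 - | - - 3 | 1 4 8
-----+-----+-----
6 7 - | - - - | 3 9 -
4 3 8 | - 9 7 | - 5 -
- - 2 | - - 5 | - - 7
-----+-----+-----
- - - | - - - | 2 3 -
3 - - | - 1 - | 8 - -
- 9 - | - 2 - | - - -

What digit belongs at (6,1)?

9

(1,7) = 9: row 1 has {1,5,6,7,8}; col 7 has {1,2,3,8}; box has {1,2,4,7,8} → only 9 remains.
(1,9) = 3: row 1 has {1,5,6,7,8,9}; col 9 has {7,8}; box has {1,2,4,7,8,9} → only 3 remains.
(4,5) = 8: row 4 has {3,6,7,9}; col 5 has {1,2,4,5,9}; box has {5,7,9} → only 8 remains.
(5,7) = 6: row 5 has {3,4,5,7,8,9}; col 7 has {1,2,3,8,9}; box has {3,5,7,9} → only 6 remains.
(6,1) = 9: row 6 has {2,5,7}; col 1 has {1,3,4,6}; box has {2,3,4,6,7,8} → only 9 remains.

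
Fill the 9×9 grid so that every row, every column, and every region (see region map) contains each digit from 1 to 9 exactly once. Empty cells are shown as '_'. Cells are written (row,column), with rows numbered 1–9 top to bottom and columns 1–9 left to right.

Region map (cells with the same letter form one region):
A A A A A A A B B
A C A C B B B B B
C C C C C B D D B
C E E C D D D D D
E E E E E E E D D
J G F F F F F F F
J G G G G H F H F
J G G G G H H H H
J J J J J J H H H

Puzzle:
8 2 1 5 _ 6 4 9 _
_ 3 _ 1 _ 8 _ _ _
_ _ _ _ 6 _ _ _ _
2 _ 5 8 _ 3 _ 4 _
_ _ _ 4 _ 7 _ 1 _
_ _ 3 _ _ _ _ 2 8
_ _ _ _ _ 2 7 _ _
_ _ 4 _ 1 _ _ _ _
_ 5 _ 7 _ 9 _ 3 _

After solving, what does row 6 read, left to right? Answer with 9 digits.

(3,4) = 9: row 3 has {6}; col 4 has {1,4,5,7,8}; region has {1,2,3,6,8} → only 9 remains.
(6,4) = 6: row 6 has {2,3,8}; col 4 has {1,4,5,7,8,9}; region has {2,3,7,8} → only 6 remains.
(7,4) = 3: row 7 has {2,7}; col 4 has {1,4,5,6,7,8,9}; region has {1,4} → only 3 remains.
(8,4) = 2: row 8 has {1,4}; col 4 has {1,3,4,5,6,7,8,9}; region has {1,3,4} → only 2 remains.
(8,6) = 5: row 8 has {1,2,4}; col 6 has {2,3,6,7,8,9}; region has {2,3} → only 5 remains.
(3,3) = 7: row 3 has {6,9}; col 3 has {1,3,4,5}; region has {1,2,3,6,8,9} → only 7 remains.
(2,3) = 9: row 2 has {1,3,8}; col 3 has {1,3,4,5,7}; region has {1,2,4,5,6,8} → only 9 remains.
(3,2) = 4: row 3 has {6,7,9}; col 2 has {2,3,5}; region has {1,2,3,6,7,8,9} → only 4 remains.
(3,6) = 1: row 3 has {4,6,7,9}; col 6 has {2,3,5,6,7,8,9}; region has {8,9} → only 1 remains.
(6,6) = 4: row 6 has {2,3,6,8}; col 6 has {1,2,3,5,6,7,8,9}; region has {2,3,6,7,8} → only 4 remains.
(2,1) = 7: row 2 has {1,3,8,9}; col 1 has {2,8}; region has {1,2,4,5,6,8,9} → only 7 remains.
(3,1) = 5: row 3 has {1,4,6,7,9}; col 1 has {2,7,8}; region has {1,2,3,4,6,7,8,9} → only 5 remains.
(3,8) = 8: row 3 has {1,4,5,6,7,9}; col 8 has {1,2,3,4,9}; region has {1,3,4} → only 8 remains.
(6,1) = 1: row 6 has {2,3,4,6,8}; col 1 has {2,5,7,8}; region has {5,7,9} → only 1 remains.
(7,8) = 6: row 7 has {2,3,7}; col 8 has {1,2,3,4,8,9}; region has {2,3,5} → only 6 remains.
(8,8) = 7: row 8 has {1,2,4,5}; col 8 has {1,2,3,4,6,8,9}; region has {2,3,5,6} → only 7 remains.
(8,9) = 9: row 8 has {1,2,4,5,7}; col 9 has {8}; region has {2,3,5,6,7} → only 9 remains.
(1,5) = 3: row 1 has {1,2,4,5,6,8,9}; col 5 has {1,6}; region has {1,2,4,5,6,7,8,9} → only 3 remains.
(1,9) = 7: row 1 has {1,2,3,4,5,6,8,9}; col 9 has {8,9}; region has {1,8,9} → only 7 remains.
(2,8) = 5: row 2 has {1,3,7,8,9}; col 8 has {1,2,3,4,6,7,8,9}; region has {1,7,8,9} → only 5 remains.
(3,7) = 2: row 3 has {1,4,5,6,7,8,9}; col 7 has {4,7}; region has {1,3,4,8} → only 2 remains.
(3,9) = 3: row 3 has {1,2,4,5,6,7,8,9}; col 9 has {7,8,9}; region has {1,5,7,8,9} → only 3 remains.
(4,9) = 6: row 4 has {2,3,4,5,8}; col 9 has {3,7,8,9}; region has {1,2,3,4,8} → only 6 remains.
(5,9) = 5: row 5 has {1,4,7}; col 9 has {3,6,7,8,9}; region has {1,2,3,4,6,8} → only 5 remains.
(7,1) = 4: row 7 has {2,3,6,7}; col 1 has {1,2,5,7,8}; region has {1,5,7,9} → only 4 remains.
(7,3) = 8: row 7 has {2,3,4,6,7}; col 3 has {1,3,4,5,7,9}; region has {1,2,3,4} → only 8 remains.
(7,9) = 1: row 7 has {2,3,4,6,7,8}; col 9 has {3,5,6,7,8,9}; region has {2,3,4,6,7,8} → only 1 remains.
(8,2) = 6: row 8 has {1,2,4,5,7,9}; col 2 has {2,3,4,5}; region has {1,2,3,4,8} → only 6 remains.
(8,7) = 8: row 8 has {1,2,4,5,6,7,9}; col 7 has {2,4,7}; region has {2,3,5,6,7,9} → only 8 remains.
(9,1) = 6: row 9 has {3,5,7,9}; col 1 has {1,2,4,5,7,8}; region has {1,4,5,7,9} → only 6 remains.
(9,3) = 2: row 9 has {3,5,6,7,9}; col 3 has {1,3,4,5,7,8,9}; region has {1,4,5,6,7,9} → only 2 remains.
(9,5) = 8: row 9 has {2,3,5,6,7,9}; col 5 has {1,3,6}; region has {1,2,4,5,6,7,9} → only 8 remains.
(9,7) = 1: row 9 has {2,3,5,6,7,8,9}; col 7 has {2,4,7,8}; region has {2,3,5,6,7,8,9} → only 1 remains.
(9,9) = 4: row 9 has {1,2,3,5,6,7,8,9}; col 9 has {1,3,5,6,7,8,9}; region has {1,2,3,5,6,7,8,9} → only 4 remains.
(2,7) = 6: row 2 has {1,3,5,7,8,9}; col 7 has {1,2,4,7,8}; region has {1,3,5,7,8,9} → only 6 remains.
(2,9) = 2: row 2 has {1,3,5,6,7,8,9}; col 9 has {1,3,4,5,6,7,8,9}; region has {1,3,5,6,7,8,9} → only 2 remains.
(4,7) = 9: row 4 has {2,3,4,5,6,8}; col 7 has {1,2,4,6,7,8}; region has {1,2,3,4,5,6,8} → only 9 remains.
(5,3) = 6: row 5 has {1,4,5,7}; col 3 has {1,2,3,4,5,7,8,9}; region has {4,5,7} → only 6 remains.
(5,7) = 3: row 5 has {1,4,5,6,7}; col 7 has {1,2,4,6,7,8,9}; region has {4,5,6,7} → only 3 remains.
(6,7) = 5: row 6 has {1,2,3,4,6,8}; col 7 has {1,2,3,4,6,7,8,9}; region has {1,2,3,4,6,7,8} → only 5 remains.
(7,2) = 9: row 7 has {1,2,3,4,6,7,8}; col 2 has {2,3,4,5,6}; region has {1,2,3,4,6,8} → only 9 remains.
(7,5) = 5: row 7 has {1,2,3,4,6,7,8,9}; col 5 has {1,3,6,8}; region has {1,2,3,4,6,8,9} → only 5 remains.
(8,1) = 3: row 8 has {1,2,4,5,6,7,8,9}; col 1 has {1,2,4,5,6,7,8}; region has {1,2,4,5,6,7,8,9} → only 3 remains.
(2,5) = 4: row 2 has {1,2,3,5,6,7,8,9}; col 5 has {1,3,5,6,8}; region has {1,2,3,5,6,7,8,9} → only 4 remains.
(4,2) = 1: row 4 has {2,3,4,5,6,8,9}; col 2 has {2,3,4,5,6,9}; region has {3,4,5,6,7} → only 1 remains.
(4,5) = 7: row 4 has {1,2,3,4,5,6,8,9}; col 5 has {1,3,4,5,6,8}; region has {1,2,3,4,5,6,8,9} → only 7 remains.
(5,1) = 9: row 5 has {1,3,4,5,6,7}; col 1 has {1,2,3,4,5,6,7,8}; region has {1,3,4,5,6,7} → only 9 remains.
(5,2) = 8: row 5 has {1,3,4,5,6,7,9}; col 2 has {1,2,3,4,5,6,9}; region has {1,3,4,5,6,7,9} → only 8 remains.
(5,5) = 2: row 5 has {1,3,4,5,6,7,8,9}; col 5 has {1,3,4,5,6,7,8}; region has {1,3,4,5,6,7,8,9} → only 2 remains.
(6,2) = 7: row 6 has {1,2,3,4,5,6,8}; col 2 has {1,2,3,4,5,6,8,9}; region has {1,2,3,4,5,6,8,9} → only 7 remains.
(6,5) = 9: row 6 has {1,2,3,4,5,6,7,8}; col 5 has {1,2,3,4,5,6,7,8}; region has {1,2,3,4,5,6,7,8} → only 9 remains.

173694528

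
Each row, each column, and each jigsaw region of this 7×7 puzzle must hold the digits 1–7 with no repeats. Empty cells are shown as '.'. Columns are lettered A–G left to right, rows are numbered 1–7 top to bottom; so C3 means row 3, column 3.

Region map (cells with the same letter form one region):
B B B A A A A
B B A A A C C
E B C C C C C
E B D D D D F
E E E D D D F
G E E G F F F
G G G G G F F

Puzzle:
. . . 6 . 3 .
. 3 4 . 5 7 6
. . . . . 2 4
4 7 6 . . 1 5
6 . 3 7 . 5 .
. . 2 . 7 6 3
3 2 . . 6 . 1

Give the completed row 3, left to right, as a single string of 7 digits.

B5 = 1 (sole candidate).
G5 = 2 (sole candidate).
B6 = 5 (sole candidate).
F7 = 4 (sole candidate).
B1 = 4 (sole candidate).
G1 = 7 (sole candidate).
A3 = 7: row 3 has {2,4}; col 1 has {3,4,6}; region has {1,2,3,4,5,6} → only 7 remains.
B3 = 6: row 3 has {2,4,7}; col 2 has {1,2,3,4,5,7}; region has {3,4,7} → only 6 remains.
E5 = 4 (sole candidate).
A6 = 1 (sole candidate).
D6 = 4 (sole candidate).
D7 = 5 (sole candidate).
A2 = 2 (sole candidate).
D2 = 1 (sole candidate).
D3 = 3: row 3 has {2,4,6,7}; col 4 has {1,4,5,6,7}; region has {2,4,6,7} → only 3 remains.
E3 = 1: row 3 has {2,3,4,6,7}; col 5 has {4,5,6,7}; region has {2,3,4,6,7} → only 1 remains.
D4 = 2 (sole candidate).
E4 = 3 (sole candidate).
C7 = 7 (sole candidate).
A1 = 5 (sole candidate).
C1 = 1 (sole candidate).
E1 = 2 (sole candidate).
C3 = 5: row 3 has {1,2,3,4,6,7}; col 3 has {1,2,3,4,6,7}; region has {1,2,3,4,6,7} → only 5 remains.

7653124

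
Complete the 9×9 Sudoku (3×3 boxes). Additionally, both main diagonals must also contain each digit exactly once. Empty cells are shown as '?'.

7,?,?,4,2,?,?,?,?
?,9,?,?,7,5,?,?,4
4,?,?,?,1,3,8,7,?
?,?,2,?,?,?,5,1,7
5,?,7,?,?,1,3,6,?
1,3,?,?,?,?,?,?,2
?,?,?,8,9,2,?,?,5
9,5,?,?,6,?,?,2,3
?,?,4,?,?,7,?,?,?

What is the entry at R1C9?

R2C4 = 6: row 2 has {4,5,7,9}; col 4 has {4,8}; box has {1,2,3,4,5,7} → only 6 remains.
R2C8 = 3: row 2 has {4,5,6,7,9}; col 8 has {1,2,6,7}; box has {4,7,8}; anti-diagonal has {5,8} → only 3 remains.
R3C4 = 9: row 3 has {1,3,4,7,8}; col 4 has {4,6,8}; box has {1,2,3,4,5,6,7} → only 9 remains.
R3C9 = 6: row 3 has {1,3,4,7,8,9}; col 9 has {2,3,4,5,7}; box has {3,4,7,8} → only 6 remains.
R4C4 = 3: row 4 has {1,2,5,7}; col 4 has {4,6,8,9}; box has {1}; main diagonal has {2,7,9} → only 3 remains.
R5C4 = 2: row 5 has {1,3,5,6,7}; col 4 has {3,4,6,8,9}; box has {1,3} → only 2 remains.
R5C5 = 4: row 5 has {1,2,3,5,6,7}; col 5 has {1,2,6,7,9}; box has {1,2,3}; main diagonal has {2,3,7,9}; anti-diagonal has {3,5,8} → only 4 remains.
R6C4 = 7: row 6 has {1,2,3}; col 4 has {2,3,4,6,8,9}; box has {1,2,3,4}; anti-diagonal has {3,4,5,8} → only 7 remains.
R7C8 = 4: row 7 has {2,5,8,9}; col 8 has {1,2,3,6,7}; box has {2,3,5} → only 4 remains.
R8C4 = 1: row 8 has {2,3,5,6,9}; col 4 has {2,3,4,6,7,8,9}; box has {2,6,7,8,9} → only 1 remains.
R8C6 = 4: row 8 has {1,2,3,5,6,9}; col 6 has {1,2,3,5,7}; box has {1,2,6,7,8,9} → only 4 remains.
R8C7 = 7: row 8 has {1,2,3,4,5,6,9}; col 7 has {3,5,8}; box has {2,3,4,5} → only 7 remains.
R9C4 = 5: row 9 has {4,7}; col 4 has {1,2,3,4,6,7,8,9}; box has {1,2,4,6,7,8,9} → only 5 remains.
R9C5 = 3: row 9 has {4,5,7}; col 5 has {1,2,4,6,7,9}; box has {1,2,4,5,6,7,8,9} → only 3 remains.
R1C6 = 8: row 1 has {2,4,7}; col 6 has {1,2,3,4,5,7}; box has {1,2,3,4,5,6,7,9} → only 8 remains.
R3C2 = 2: row 3 has {1,3,4,6,7,8,9}; col 2 has {3,5,9}; box has {4,7,9} → only 2 remains.
R3C3 = 5: row 3 has {1,2,3,4,6,7,8,9}; col 3 has {2,4,7}; box has {2,4,7,9}; main diagonal has {2,3,4,7,9} → only 5 remains.
R4C5 = 8: row 4 has {1,2,3,5,7}; col 5 has {1,2,3,4,6,7,9}; box has {1,2,3,4,7} → only 8 remains.
R5C2 = 8: row 5 has {1,2,3,4,5,6,7}; col 2 has {2,3,5,9}; box has {1,2,3,5,7} → only 8 remains.
R5C9 = 9: row 5 has {1,2,3,4,5,6,7,8}; col 9 has {2,3,4,5,6,7}; box has {1,2,3,5,6,7} → only 9 remains.
R6C5 = 5: row 6 has {1,2,3,7}; col 5 has {1,2,3,4,6,7,8,9}; box has {1,2,3,4,7,8} → only 5 remains.
R6C6 = 6: row 6 has {1,2,3,5,7}; col 6 has {1,2,3,4,5,7,8}; box has {1,2,3,4,5,7,8}; main diagonal has {2,3,4,5,7,9} → only 6 remains.
R6C7 = 4: row 6 has {1,2,3,5,6,7}; col 7 has {3,5,7,8}; box has {1,2,3,5,6,7,9} → only 4 remains.
R6C8 = 8: row 6 has {1,2,3,4,5,6,7}; col 8 has {1,2,3,4,6,7}; box has {1,2,3,4,5,6,7,9} → only 8 remains.
R7C7 = 1: row 7 has {2,4,5,8,9}; col 7 has {3,4,5,7,8}; box has {2,3,4,5,7}; main diagonal has {2,3,4,5,6,7,9} → only 1 remains.
R8C3 = 8: row 8 has {1,2,3,4,5,6,7,9}; col 3 has {2,4,5,7}; box has {4,5,9} → only 8 remains.
R9C8 = 9: row 9 has {3,4,5,7}; col 8 has {1,2,3,4,6,7,8}; box has {1,2,3,4,5,7} → only 9 remains.
R9C9 = 8: row 9 has {3,4,5,7,9}; col 9 has {2,3,4,5,6,7,9}; box has {1,2,3,4,5,7,9}; main diagonal has {1,2,3,4,5,6,7,9} → only 8 remains.
R1C7 = 9: row 1 has {2,4,7,8}; col 7 has {1,3,4,5,7,8}; box has {3,4,6,7,8} → only 9 remains.
R1C8 = 5: row 1 has {2,4,7,8,9}; col 8 has {1,2,3,4,6,7,8,9}; box has {3,4,6,7,8,9} → only 5 remains.
R1C9 = 1: row 1 has {2,4,5,7,8,9}; col 9 has {2,3,4,5,6,7,8,9}; box has {3,4,5,6,7,8,9}; anti-diagonal has {3,4,5,7,8} → only 1 remains.

1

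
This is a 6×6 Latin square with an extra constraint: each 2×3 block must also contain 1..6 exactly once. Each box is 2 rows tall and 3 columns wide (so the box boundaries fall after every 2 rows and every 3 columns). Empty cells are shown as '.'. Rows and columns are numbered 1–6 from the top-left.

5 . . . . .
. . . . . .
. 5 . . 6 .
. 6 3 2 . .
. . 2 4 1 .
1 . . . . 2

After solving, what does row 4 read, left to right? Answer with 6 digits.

463251

R4C1 = 4: row 4 has {2,3,6}; col 1 has {1,5}; box has {3,5,6} → only 4 remains.
R4C5 = 5: row 4 has {2,3,4,6}; col 5 has {1,6}; box has {2,6} → only 5 remains.
R4C6 = 1: row 4 has {2,3,4,5,6}; col 6 has {2}; box has {2,5,6} → only 1 remains.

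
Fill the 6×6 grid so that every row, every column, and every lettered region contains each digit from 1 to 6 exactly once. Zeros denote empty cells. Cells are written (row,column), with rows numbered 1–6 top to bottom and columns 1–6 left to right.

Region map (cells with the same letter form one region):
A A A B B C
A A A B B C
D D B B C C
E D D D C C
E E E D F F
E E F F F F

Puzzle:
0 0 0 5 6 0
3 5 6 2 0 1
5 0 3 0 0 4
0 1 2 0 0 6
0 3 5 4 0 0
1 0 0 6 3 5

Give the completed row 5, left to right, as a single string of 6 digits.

635412

(2,5) = 4 (sole candidate).
(3,2) = 6 (sole candidate).
(3,4) = 1 (sole candidate).
(3,5) = 2 (sole candidate).
(4,1) = 4 (sole candidate).
(4,4) = 3 (sole candidate).
(4,5) = 5 (sole candidate).
(5,5) = 1: row 5 has {3,4,5}; col 5 has {2,3,4,5,6}; region has {3,5,6} → only 1 remains.
(5,6) = 2: row 5 has {1,3,4,5}; col 6 has {1,4,5,6}; region has {1,3,5,6} → only 2 remains.
(6,2) = 2 (sole candidate).
(6,3) = 4 (sole candidate).
(1,1) = 2 (sole candidate).
(1,2) = 4 (sole candidate).
(1,3) = 1 (sole candidate).
(1,6) = 3 (sole candidate).
(5,1) = 6: row 5 has {1,2,3,4,5}; col 1 has {1,2,3,4,5}; region has {1,2,3,4,5} → only 6 remains.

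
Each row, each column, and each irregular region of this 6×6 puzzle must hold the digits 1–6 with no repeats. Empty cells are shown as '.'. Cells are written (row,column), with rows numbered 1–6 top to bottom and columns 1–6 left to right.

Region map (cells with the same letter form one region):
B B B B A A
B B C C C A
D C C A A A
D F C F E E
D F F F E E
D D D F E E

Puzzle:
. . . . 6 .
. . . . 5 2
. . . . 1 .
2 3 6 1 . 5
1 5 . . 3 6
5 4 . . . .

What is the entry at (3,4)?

(3,2) = 2: row 3 has {1}; col 2 has {3,4,5}; region has {5,6} → only 2 remains.
(4,5) = 4: row 4 has {1,2,3,5,6}; col 5 has {1,3,5,6}; region has {3,5,6} → only 4 remains.
(6,3) = 3: row 6 has {4,5}; col 3 has {6}; region has {1,2,4,5} → only 3 remains.
(6,5) = 2: row 6 has {3,4,5}; col 5 has {1,3,4,5,6}; region has {3,4,5,6} → only 2 remains.
(6,6) = 1: row 6 has {2,3,4,5}; col 6 has {2,5,6}; region has {2,3,4,5,6} → only 1 remains.
(1,2) = 1: row 1 has {6}; col 2 has {2,3,4,5}; region has {} → only 1 remains.
(2,2) = 6: row 2 has {2,5}; col 2 has {1,2,3,4,5}; region has {1} → only 6 remains.
(3,1) = 6: row 3 has {1,2}; col 1 has {1,2,5}; region has {1,2,3,4,5} → only 6 remains.
(3,3) = 4: row 3 has {1,2,6}; col 3 has {3,6}; region has {2,5,6} → only 4 remains.
(3,6) = 3: row 3 has {1,2,4,6}; col 6 has {1,2,5,6}; region has {1,2,6} → only 3 remains.
(5,3) = 2: row 5 has {1,3,5,6}; col 3 has {3,4,6}; region has {1,3,5} → only 2 remains.
(5,4) = 4: row 5 has {1,2,3,5,6}; col 4 has {1}; region has {1,2,3,5} → only 4 remains.
(6,4) = 6: row 6 has {1,2,3,4,5}; col 4 has {1,4}; region has {1,2,3,4,5} → only 6 remains.
(1,3) = 5: row 1 has {1,6}; col 3 has {2,3,4,6}; region has {1,6} → only 5 remains.
(1,6) = 4: row 1 has {1,5,6}; col 6 has {1,2,3,5,6}; region has {1,2,3,6} → only 4 remains.
(2,3) = 1: row 2 has {2,5,6}; col 3 has {2,3,4,5,6}; region has {2,4,5,6} → only 1 remains.
(2,4) = 3: row 2 has {1,2,5,6}; col 4 has {1,4,6}; region has {1,2,4,5,6} → only 3 remains.
(3,4) = 5: row 3 has {1,2,3,4,6}; col 4 has {1,3,4,6}; region has {1,2,3,4,6} → only 5 remains.

5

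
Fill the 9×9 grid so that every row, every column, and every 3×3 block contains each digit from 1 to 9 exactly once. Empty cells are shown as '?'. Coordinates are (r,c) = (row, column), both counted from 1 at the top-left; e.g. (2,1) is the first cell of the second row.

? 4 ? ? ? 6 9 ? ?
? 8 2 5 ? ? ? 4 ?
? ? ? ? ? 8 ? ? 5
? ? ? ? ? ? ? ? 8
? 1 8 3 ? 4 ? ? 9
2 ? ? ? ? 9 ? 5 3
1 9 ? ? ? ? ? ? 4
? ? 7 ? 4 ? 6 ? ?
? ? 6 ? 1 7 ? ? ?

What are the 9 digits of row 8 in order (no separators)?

(6,3) = 4 (sole candidate).
(9,9) = 2 (sole candidate).
(8,9) = 1: row 8 has {4,6,7}; col 9 has {2,3,4,5,8,9}; box has {2,4,6} → only 1 remains.
(1,9) = 7 (sole candidate).
(2,9) = 6 (sole candidate).
(1,8) = 8 (hidden single in row 1).
(3,4) = 4 (hidden single in row 3).
(4,7) = 4 (hidden single in row 4).
(9,1) = 4 (hidden single in row 9).
(8,1) = 8: in column 1, 8 can only go here (every other open cell in that column sees an 8).
(8,2) = 2: in column 2, 2 can only go here (every other open cell in that column sees a 2).
(8,4) = 9: row 8 has {1,2,4,6,7,8}; col 4 has {3,4,5}; box has {1,4,7} → only 9 remains.
(8,8) = 3: row 8 has {1,2,4,6,7,8,9}; col 8 has {4,5,8}; box has {1,2,4,6} → only 3 remains.
(9,4) = 8 (sole candidate).
(9,7) = 5 (sole candidate).
(9,8) = 9 (sole candidate).
(7,8) = 7 (sole candidate).
(8,6) = 5: row 8 has {1,2,3,4,6,7,8,9}; col 6 has {4,6,7,8,9}; box has {1,4,7,8,9} → only 5 remains.

827945631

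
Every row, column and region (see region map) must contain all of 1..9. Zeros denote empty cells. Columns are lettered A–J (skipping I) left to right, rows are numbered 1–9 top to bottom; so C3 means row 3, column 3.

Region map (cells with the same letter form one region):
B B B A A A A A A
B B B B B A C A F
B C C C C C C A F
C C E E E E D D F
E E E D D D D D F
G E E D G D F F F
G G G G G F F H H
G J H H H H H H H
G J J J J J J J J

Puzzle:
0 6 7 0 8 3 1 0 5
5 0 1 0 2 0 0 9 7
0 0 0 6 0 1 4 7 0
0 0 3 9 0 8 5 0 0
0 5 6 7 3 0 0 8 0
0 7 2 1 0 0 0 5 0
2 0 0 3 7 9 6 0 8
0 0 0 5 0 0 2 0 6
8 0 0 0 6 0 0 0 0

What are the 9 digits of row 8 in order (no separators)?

489517236

A4 = 7 (sole candidate).
B4 = 2 (sole candidate).
G5 = 9 (sole candidate).
A1 = 9 (hidden single in row 1).
A3 = 3 (sole candidate).
J3 = 2 (sole candidate).
G2 = 3 (hidden single in row 2).
F2 = 6 (hidden single in row 2).
F6 = 4 (sole candidate).
G6 = 8 (sole candidate).
J6 = 3 (sole candidate).
F8 = 7: row 8 has {2,5,6}; col 6 has {1,3,4,6,8,9}; region has {2,5,6,8} → only 7 remains.
G9 = 7 (sole candidate).
H4 = 6 (sole candidate).
F5 = 2 (sole candidate).
A6 = 6 (sole candidate).
E6 = 9 (sole candidate).
F9 = 5 (sole candidate).
E3 = 5 (sole candidate).
C7 = 5 (hidden single in row 7).
B8 = 8: in row 8, 8 can only go here (every other open cell in that row sees an 8).
B2 = 4 (sole candidate).
D2 = 8 (sole candidate).
B3 = 9 (sole candidate).
C3 = 8 (sole candidate).
B7 = 1 (sole candidate).
H7 = 4 (sole candidate).
A8 = 4: row 8 has {2,5,6,7,8}; col 1 has {2,3,5,6,7,8,9}; region has {1,2,3,5,6,7,8,9} → only 4 remains.
C8 = 9: row 8 has {2,4,5,6,7,8}; col 3 has {1,2,3,5,6,7,8}; region has {2,4,5,6,7,8} → only 9 remains.
E8 = 1: row 8 has {2,4,5,6,7,8,9}; col 5 has {2,3,5,6,7,8,9}; region has {2,4,5,6,7,8,9} → only 1 remains.
H8 = 3: row 8 has {1,2,4,5,6,7,8,9}; col 8 has {4,5,6,7,8,9}; region has {1,2,4,5,6,7,8,9} → only 3 remains.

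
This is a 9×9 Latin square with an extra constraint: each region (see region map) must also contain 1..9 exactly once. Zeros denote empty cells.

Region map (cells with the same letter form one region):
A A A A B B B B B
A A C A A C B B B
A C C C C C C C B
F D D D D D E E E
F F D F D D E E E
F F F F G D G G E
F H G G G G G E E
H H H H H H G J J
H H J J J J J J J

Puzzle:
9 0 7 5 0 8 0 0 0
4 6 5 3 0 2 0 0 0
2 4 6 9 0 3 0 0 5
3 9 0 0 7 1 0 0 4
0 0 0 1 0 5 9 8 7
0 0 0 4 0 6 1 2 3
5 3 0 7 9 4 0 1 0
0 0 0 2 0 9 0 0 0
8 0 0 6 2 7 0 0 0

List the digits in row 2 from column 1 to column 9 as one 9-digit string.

row 1, column 2 = 1 (sole candidate).
row 2, column 5 = 8: row 2 has {2,3,4,5,6}; col 5 has {2,7,9}; region has {1,2,3,4,5,6,7,9} → only 8 remains.
row 2, column 7 = 7: row 2 has {2,3,4,5,6,8}; col 7 has {1,9}; region has {5,8} → only 7 remains.
row 2, column 8 = 9: row 2 has {2,3,4,5,6,7,8}; col 8 has {1,2,8}; region has {5,7,8} → only 9 remains.
row 2, column 9 = 1: row 2 has {2,3,4,5,6,7,8,9}; col 9 has {3,4,5,7}; region has {5,7,8,9} → only 1 remains.

465382791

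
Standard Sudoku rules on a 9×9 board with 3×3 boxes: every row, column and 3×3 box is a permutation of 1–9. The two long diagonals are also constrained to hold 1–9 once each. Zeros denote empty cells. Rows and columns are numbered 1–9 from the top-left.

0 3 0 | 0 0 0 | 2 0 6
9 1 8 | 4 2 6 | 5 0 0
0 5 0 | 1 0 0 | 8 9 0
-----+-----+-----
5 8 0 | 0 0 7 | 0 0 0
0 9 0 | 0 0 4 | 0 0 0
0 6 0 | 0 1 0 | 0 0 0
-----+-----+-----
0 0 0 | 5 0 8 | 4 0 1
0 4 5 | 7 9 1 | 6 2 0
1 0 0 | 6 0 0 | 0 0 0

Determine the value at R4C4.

3

R1C1 = 7: row 1 has {2,3,6}; col 1 has {1,5,9}; box has {1,3,5,8,9}; main diagonal has {1,2,4} → only 7 remains.
R1C3 = 4: row 1 has {2,3,6,7}; col 3 has {5,8}; box has {1,3,5,7,8,9} → only 4 remains.
R1C8 = 1: row 1 has {2,3,4,6,7}; col 8 has {2,9}; box has {2,5,6,8,9} → only 1 remains.
R2C8 = 3: row 2 has {1,2,4,5,6,8,9}; col 8 has {1,2,9}; box has {1,2,5,6,8,9}; anti-diagonal has {1,4,6,7,8} → only 3 remains.
R2C9 = 7: row 2 has {1,2,3,4,5,6,8,9}; col 9 has {1,6}; box has {1,2,3,5,6,8,9} → only 7 remains.
R3C3 = 6: row 3 has {1,5,8,9}; col 3 has {4,5,8}; box has {1,3,4,5,7,8,9}; main diagonal has {1,2,4,7} → only 6 remains.
R3C6 = 3: row 3 has {1,5,6,8,9}; col 6 has {1,4,6,7,8}; box has {1,2,4,6} → only 3 remains.
R3C9 = 4: row 3 has {1,3,5,6,8,9}; col 9 has {1,6,7}; box has {1,2,3,5,6,7,8,9} → only 4 remains.
R5C5 = 5: row 5 has {4,9}; col 5 has {1,2,9}; box has {1,4,7}; main diagonal has {1,2,4,6,7}; anti-diagonal has {1,3,4,6,7,8} → only 5 remains.
R6C6 = 9: row 6 has {1,6}; col 6 has {1,3,4,6,7,8}; box has {1,4,5,7}; main diagonal has {1,2,4,5,6,7} → only 9 remains.
R7C5 = 3: row 7 has {1,4,5,8}; col 5 has {1,2,5,9}; box has {1,5,6,7,8,9} → only 3 remains.
R7C8 = 7: row 7 has {1,3,4,5,8}; col 8 has {1,2,3,9}; box has {1,2,4,6} → only 7 remains.
R9C5 = 4: row 9 has {1,6}; col 5 has {1,2,3,5,9}; box has {1,3,5,6,7,8,9} → only 4 remains.
R9C6 = 2: row 9 has {1,4,6}; col 6 has {1,3,4,6,7,8,9}; box has {1,3,4,5,6,7,8,9} → only 2 remains.
R1C5 = 8: row 1 has {1,2,3,4,6,7}; col 5 has {1,2,3,4,5,9}; box has {1,2,3,4,6} → only 8 remains.
R1C6 = 5: row 1 has {1,2,3,4,6,7,8}; col 6 has {1,2,3,4,6,7,8,9}; box has {1,2,3,4,6,8} → only 5 remains.
R3C1 = 2: row 3 has {1,3,4,5,6,8,9}; col 1 has {1,5,7,9}; box has {1,3,4,5,6,7,8,9} → only 2 remains.
R3C5 = 7: row 3 has {1,2,3,4,5,6,8,9}; col 5 has {1,2,3,4,5,8,9}; box has {1,2,3,4,5,6,8} → only 7 remains.
R4C4 = 3: row 4 has {5,7,8}; col 4 has {1,4,5,6,7}; box has {1,4,5,7,9}; main diagonal has {1,2,4,5,6,7,9} → only 3 remains.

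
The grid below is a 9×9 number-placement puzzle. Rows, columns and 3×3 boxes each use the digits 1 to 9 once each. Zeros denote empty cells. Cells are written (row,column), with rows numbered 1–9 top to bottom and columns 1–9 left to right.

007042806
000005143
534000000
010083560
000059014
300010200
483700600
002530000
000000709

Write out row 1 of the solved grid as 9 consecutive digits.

(1,2) = 9: row 1 has {2,4,6,7,8}; col 2 has {1,3,8}; box has {3,4,5,7} → only 9 remains.
(1,8) = 5: row 1 has {2,4,6,7,8,9}; col 8 has {1,4,6}; box has {1,3,4,6,8} → only 5 remains.
(3,7) = 9 (sole candidate).
(4,3) = 9 (sole candidate).
(4,9) = 7 (sole candidate).
(5,7) = 3 (sole candidate).
(6,9) = 8 (sole candidate).
(7,6) = 1 (sole candidate).
(7,8) = 2 (sole candidate).
(7,9) = 5 (sole candidate).
(8,7) = 4 (sole candidate).
(8,8) = 8 (sole candidate).
(8,9) = 1 (sole candidate).
(9,8) = 3 (sole candidate).
(1,1) = 1: row 1 has {2,4,5,6,7,8,9}; col 1 has {3,4,5}; box has {3,4,5,7,9} → only 1 remains.
(1,4) = 3: row 1 has {1,2,4,5,6,7,8,9}; col 4 has {5,7}; box has {2,4,5} → only 3 remains.

197342856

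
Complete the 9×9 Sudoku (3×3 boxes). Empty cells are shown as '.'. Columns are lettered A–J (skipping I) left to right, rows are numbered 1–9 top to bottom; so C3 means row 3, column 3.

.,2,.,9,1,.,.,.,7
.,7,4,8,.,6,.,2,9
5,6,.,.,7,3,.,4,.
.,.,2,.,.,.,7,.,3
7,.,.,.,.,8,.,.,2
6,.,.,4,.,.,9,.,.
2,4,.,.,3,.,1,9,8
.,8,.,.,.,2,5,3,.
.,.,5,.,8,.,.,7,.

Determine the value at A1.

E2 = 5 (sole candidate).
G2 = 3 (sole candidate).
D3 = 2 (sole candidate).
G3 = 8 (sole candidate).
J3 = 1 (sole candidate).
E6 = 2 (sole candidate).
J6 = 5 (sole candidate).
F1 = 4 (sole candidate).
G1 = 6 (sole candidate).
H1 = 5 (sole candidate).
A2 = 1 (sole candidate).
C3 = 9 (sole candidate).
G5 = 4 (sole candidate).
A8 = 9 (sole candidate).
A9 = 3 (sole candidate).
B9 = 1 (sole candidate).
D9 = 6 (sole candidate).
F9 = 9 (sole candidate).
G9 = 2 (sole candidate).
J9 = 4 (sole candidate).
A1 = 8: row 1 has {1,2,4,5,6,7,9}; col 1 has {1,2,3,5,6,7,9}; box has {1,2,4,5,6,7,9} → only 8 remains.

8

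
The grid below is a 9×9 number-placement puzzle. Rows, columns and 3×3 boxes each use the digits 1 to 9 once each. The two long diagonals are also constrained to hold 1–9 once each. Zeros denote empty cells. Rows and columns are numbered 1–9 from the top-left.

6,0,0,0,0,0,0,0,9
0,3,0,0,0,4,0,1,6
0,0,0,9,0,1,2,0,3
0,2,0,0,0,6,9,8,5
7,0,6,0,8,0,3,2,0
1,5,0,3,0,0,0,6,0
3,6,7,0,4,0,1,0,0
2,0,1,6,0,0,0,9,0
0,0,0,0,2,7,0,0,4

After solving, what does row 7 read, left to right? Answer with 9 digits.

r3c3 = 5: row 3 has {1,2,3,9}; col 3 has {1,6,7}; box has {3,6}; main diagonal has {1,3,4,6,8,9} → only 5 remains.
r4c1 = 4: row 4 has {2,5,6,8,9}; col 1 has {1,2,3,6,7}; box has {1,2,5,6,7} → only 4 remains.
r4c3 = 3: row 4 has {2,4,5,6,8,9}; col 3 has {1,5,6,7}; box has {1,2,4,5,6,7} → only 3 remains.
r4c4 = 7: row 4 has {2,3,4,5,6,8,9}; col 4 has {3,6,9}; box has {3,6,8}; main diagonal has {1,3,4,5,6,8,9} → only 7 remains.
r4c5 = 1: row 4 has {2,3,4,5,6,7,8,9}; col 5 has {2,4,8}; box has {3,6,7,8} → only 1 remains.
r5c2 = 9: row 5 has {2,3,6,7,8}; col 2 has {2,3,5,6}; box has {1,2,3,4,5,6,7} → only 9 remains.
r5c6 = 5: row 5 has {2,3,6,7,8,9}; col 6 has {1,4,6,7}; box has {1,3,6,7,8} → only 5 remains.
r5c9 = 1: row 5 has {2,3,5,6,7,8,9}; col 9 has {3,4,5,6,9}; box has {2,3,5,6,8,9} → only 1 remains.
r6c3 = 8: row 6 has {1,3,5,6}; col 3 has {1,3,5,6,7}; box has {1,2,3,4,5,6,7,9} → only 8 remains.
r6c5 = 9: row 6 has {1,3,5,6,8}; col 5 has {1,2,4,8}; box has {1,3,5,6,7,8} → only 9 remains.
r6c6 = 2: row 6 has {1,3,5,6,8,9}; col 6 has {1,4,5,6,7}; box has {1,3,5,6,7,8,9}; main diagonal has {1,3,4,5,6,7,8,9} → only 2 remains.
r6c9 = 7: row 6 has {1,2,3,5,6,8,9}; col 9 has {1,3,4,5,6,9}; box has {1,2,3,5,6,8,9} → only 7 remains.
r7c8 = 5: row 7 has {1,3,4,6,7}; col 8 has {1,2,6,8,9}; box has {1,4,9} → only 5 remains.
r8c2 = 4: row 8 has {1,2,6,9}; col 2 has {2,3,5,6,9}; box has {1,2,3,6,7}; anti-diagonal has {1,2,3,6,7,8,9} → only 4 remains.
r8c9 = 8: row 8 has {1,2,4,6,9}; col 9 has {1,3,4,5,6,7,9}; box has {1,4,5,9} → only 8 remains.
r9c1 = 5: row 9 has {2,4,7}; col 1 has {1,2,3,4,6,7}; box has {1,2,3,4,6,7}; anti-diagonal has {1,2,3,4,6,7,8,9} → only 5 remains.
r9c2 = 8: row 9 has {2,4,5,7}; col 2 has {2,3,4,5,6,9}; box has {1,2,3,4,5,6,7} → only 8 remains.
r9c3 = 9: row 9 has {2,4,5,7,8}; col 3 has {1,3,5,6,7,8}; box has {1,2,3,4,5,6,7,8} → only 9 remains.
r9c4 = 1: row 9 has {2,4,5,7,8,9}; col 4 has {3,6,7,9}; box has {2,4,6,7} → only 1 remains.
r9c7 = 6: row 9 has {1,2,4,5,7,8,9}; col 7 has {1,2,3,9}; box has {1,4,5,8,9} → only 6 remains.
r9c8 = 3: row 9 has {1,2,4,5,6,7,8,9}; col 8 has {1,2,5,6,8,9}; box has {1,4,5,6,8,9} → only 3 remains.
r2c3 = 2: row 2 has {1,3,4,6}; col 3 has {1,3,5,6,7,8,9}; box has {3,5,6} → only 2 remains.
r3c1 = 8: row 3 has {1,2,3,5,9}; col 1 has {1,2,3,4,5,6,7}; box has {2,3,5,6} → only 8 remains.
r3c2 = 7: row 3 has {1,2,3,5,8,9}; col 2 has {2,3,4,5,6,8,9}; box has {2,3,5,6,8} → only 7 remains.
r3c5 = 6: row 3 has {1,2,3,5,7,8,9}; col 5 has {1,2,4,8,9}; box has {1,4,9} → only 6 remains.
r3c8 = 4: row 3 has {1,2,3,5,6,7,8,9}; col 8 has {1,2,3,5,6,8,9}; box has {1,2,3,6,9} → only 4 remains.
r5c4 = 4: row 5 has {1,2,3,5,6,7,8,9}; col 4 has {1,3,6,7,9}; box has {1,2,3,5,6,7,8,9} → only 4 remains.
r6c7 = 4: row 6 has {1,2,3,5,6,7,8,9}; col 7 has {1,2,3,6,9}; box has {1,2,3,5,6,7,8,9} → only 4 remains.
r7c4 = 8: row 7 has {1,3,4,5,6,7}; col 4 has {1,3,4,6,7,9}; box has {1,2,4,6,7} → only 8 remains.
r7c6 = 9: row 7 has {1,3,4,5,6,7,8}; col 6 has {1,2,4,5,6,7}; box has {1,2,4,6,7,8} → only 9 remains.
r7c9 = 2: row 7 has {1,3,4,5,6,7,8,9}; col 9 has {1,3,4,5,6,7,8,9}; box has {1,3,4,5,6,8,9} → only 2 remains.

367849152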